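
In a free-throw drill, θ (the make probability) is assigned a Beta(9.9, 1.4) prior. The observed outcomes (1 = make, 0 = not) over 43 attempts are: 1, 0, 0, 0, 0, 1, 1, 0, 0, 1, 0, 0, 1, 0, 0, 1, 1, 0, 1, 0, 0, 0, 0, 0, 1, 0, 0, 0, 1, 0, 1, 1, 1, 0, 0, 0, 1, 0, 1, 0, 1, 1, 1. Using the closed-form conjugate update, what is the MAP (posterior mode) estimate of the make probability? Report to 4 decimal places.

The Beta prior is conjugate to a Binomial/Bernoulli likelihood; the update adds successes to α and failures to β.
Posterior: Beta(α+k, β+n−k) = Beta(9.9+18, 1.4+25) = Beta(27.9, 26.4).
Mode of Beta(a,b) for a,b>1 is (a−1)/(a+b−2) = 26.9/52.3 = 0.5143.

0.5143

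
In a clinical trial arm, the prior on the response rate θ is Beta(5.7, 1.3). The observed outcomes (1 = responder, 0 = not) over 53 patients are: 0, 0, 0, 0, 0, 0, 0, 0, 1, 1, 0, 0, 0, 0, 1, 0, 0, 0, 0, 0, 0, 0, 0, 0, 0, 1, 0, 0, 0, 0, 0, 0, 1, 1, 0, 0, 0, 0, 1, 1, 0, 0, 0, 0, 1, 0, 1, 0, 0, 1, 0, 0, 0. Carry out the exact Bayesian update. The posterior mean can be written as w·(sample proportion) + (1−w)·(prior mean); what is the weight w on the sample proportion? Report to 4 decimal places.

The Beta prior is conjugate to a Binomial/Bernoulli likelihood; the update adds successes to α and failures to β.
Posterior mean = (α₀+k)/(α₀+β₀+n) = [n/(α₀+β₀+n)]·(k/n) + [(α₀+β₀)/(α₀+β₀+n)]·α₀/(α₀+β₀), so only n and the prior enter the weight.
The weight on the data is w = n/(α₀+β₀+n) = 53/(5.7+1.3+53) = 53/60.0 = 0.8833.

0.8833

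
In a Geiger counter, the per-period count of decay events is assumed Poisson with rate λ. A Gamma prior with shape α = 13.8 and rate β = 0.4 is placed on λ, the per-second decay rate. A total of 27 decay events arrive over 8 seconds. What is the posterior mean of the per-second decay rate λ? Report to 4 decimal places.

With a Gamma(shape α, rate β) prior, the Poisson likelihood is conjugate: the posterior is Gamma(α + ΣXᵢ, β + n).
Posterior: Gamma(α+S, β+n) = Gamma(13.8+27, 0.4+8) = Gamma(40.8, 8.4).
Posterior mean = α/β = 40.8/8.4 = 4.8571.

4.8571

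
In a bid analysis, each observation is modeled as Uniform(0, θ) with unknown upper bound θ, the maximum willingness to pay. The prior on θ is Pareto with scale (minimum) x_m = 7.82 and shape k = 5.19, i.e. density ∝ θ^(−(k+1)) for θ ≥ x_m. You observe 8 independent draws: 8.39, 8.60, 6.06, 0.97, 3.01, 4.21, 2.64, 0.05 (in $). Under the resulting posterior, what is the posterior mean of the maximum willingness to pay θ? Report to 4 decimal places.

9.3055

A Pareto(scale x_m, shape k) prior on the upper bound θ of Uniform(0, θ) is conjugate: posterior is Pareto(max(x_m, max xᵢ), k + n).
Sample maximum = 8.60; prior scale x_m = 7.82 → posterior scale = max = 8.60.
Posterior shape = 5.19 + 8 = 13.19.
E[θ|data] = k·x_m/(k−1) = 13.19·8.60/12.19 = 9.3055.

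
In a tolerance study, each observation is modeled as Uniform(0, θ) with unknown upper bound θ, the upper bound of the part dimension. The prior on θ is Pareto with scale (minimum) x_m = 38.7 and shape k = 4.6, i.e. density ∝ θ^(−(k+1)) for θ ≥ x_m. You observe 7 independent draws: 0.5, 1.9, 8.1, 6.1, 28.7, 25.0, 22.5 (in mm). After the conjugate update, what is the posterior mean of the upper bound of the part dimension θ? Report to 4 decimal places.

42.3509

A Pareto(scale x_m, shape k) prior on the upper bound θ of Uniform(0, θ) is conjugate: posterior is Pareto(max(x_m, max xᵢ), k + n).
Sample maximum = 28.7; prior scale x_m = 38.7 → posterior scale = max = 38.7.
Posterior shape = 4.6 + 7 = 11.6.
E[θ|data] = k·x_m/(k−1) = 11.6·38.7/10.6 = 42.3509.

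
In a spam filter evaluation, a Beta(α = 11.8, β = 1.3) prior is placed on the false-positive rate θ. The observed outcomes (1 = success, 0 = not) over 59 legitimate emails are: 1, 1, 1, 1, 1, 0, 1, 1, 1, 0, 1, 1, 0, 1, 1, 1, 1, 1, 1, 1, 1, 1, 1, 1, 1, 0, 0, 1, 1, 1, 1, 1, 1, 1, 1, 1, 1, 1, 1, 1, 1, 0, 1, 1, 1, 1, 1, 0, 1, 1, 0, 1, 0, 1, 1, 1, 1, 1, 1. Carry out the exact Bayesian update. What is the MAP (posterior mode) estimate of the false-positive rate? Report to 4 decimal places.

The Beta prior is conjugate to a Binomial/Bernoulli likelihood; the update adds successes to α and failures to β.
Posterior: Beta(α+k, β+n−k) = Beta(11.8+50, 1.3+9) = Beta(61.8, 10.3).
Mode of Beta(a,b) for a,b>1 is (a−1)/(a+b−2) = 60.8/70.1 = 0.8673.

0.8673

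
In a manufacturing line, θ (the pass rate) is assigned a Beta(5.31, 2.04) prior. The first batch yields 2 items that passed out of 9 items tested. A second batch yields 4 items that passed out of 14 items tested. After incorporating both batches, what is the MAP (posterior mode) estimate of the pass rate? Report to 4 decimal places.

0.3637

The Beta prior is conjugate to a Binomial/Bernoulli likelihood; the update adds successes to α and failures to β.
After batch 1: Beta(5.31+2, 2.04+7) = Beta(7.31, 9.04).
After batch 2: Beta(7.31+4, 9.04+10) = Beta(11.31, 19.04).
Mode of Beta(a,b) for a,b>1 is (a−1)/(a+b−2) = 10.31/28.35 = 0.3637.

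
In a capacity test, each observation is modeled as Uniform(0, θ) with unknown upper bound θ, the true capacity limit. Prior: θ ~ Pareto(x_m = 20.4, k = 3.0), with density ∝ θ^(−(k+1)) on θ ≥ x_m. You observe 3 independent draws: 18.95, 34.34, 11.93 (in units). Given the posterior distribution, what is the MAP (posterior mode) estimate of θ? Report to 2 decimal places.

34.34

A Pareto(scale x_m, shape k) prior on the upper bound θ of Uniform(0, θ) is conjugate: posterior is Pareto(max(x_m, max xᵢ), k + n).
Sample maximum = 34.34; prior scale x_m = 20.4 → posterior scale = max = 34.34.
Posterior shape = 3.0 + 3 = 6.0.
The Pareto density is decreasing on [x_m, ∞), so the mode is x_m = 34.34.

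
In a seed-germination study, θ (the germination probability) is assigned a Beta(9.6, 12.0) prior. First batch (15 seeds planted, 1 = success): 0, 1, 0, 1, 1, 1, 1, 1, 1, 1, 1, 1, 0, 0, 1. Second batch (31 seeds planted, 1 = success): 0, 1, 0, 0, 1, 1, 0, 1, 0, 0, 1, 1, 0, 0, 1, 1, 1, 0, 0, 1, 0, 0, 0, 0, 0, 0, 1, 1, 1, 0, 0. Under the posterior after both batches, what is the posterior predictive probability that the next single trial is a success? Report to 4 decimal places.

The Beta prior is conjugate to a Binomial/Bernoulli likelihood; the update adds successes to α and failures to β.
After batch 1: Beta(9.6+11, 12.0+4) = Beta(20.6, 16.0).
After batch 2: Beta(20.6+13, 16.0+18) = Beta(33.6, 34.0).
For a single future Bernoulli trial, P(success | data) = α/(α+β) = 0.4970.

0.4970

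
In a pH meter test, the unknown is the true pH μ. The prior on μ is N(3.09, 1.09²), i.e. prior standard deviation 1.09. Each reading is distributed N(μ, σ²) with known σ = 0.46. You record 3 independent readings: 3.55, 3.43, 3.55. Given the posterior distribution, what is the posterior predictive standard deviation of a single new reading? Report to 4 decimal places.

For Normal data with known variance σ², a Normal(μ₀, σ₀²) prior on μ is conjugate. Posterior precision = 1/σ₀² + n/σ²; posterior mean is the precision-weighted average of μ₀ and x̄.
σ₀² = 1.09² = 1.1881, σ² = 0.46² = 0.2116; σ² + n·σ₀² = 0.2116 + 3·1.1881 = 3.7759.
Posterior precision = 1/σ₀² + n/σ² = 1/1.1881 + 3/0.2116 = (σ² + n·σ₀²)/(σ₀²σ²) = 3.7759/(1.1881·0.2116); posterior variance σₙ² = σ₀²σ²/(σ² + n·σ₀²) = 1.1881·0.2116/3.7759 = 0.066581.
Predictive variance for one new observation = σₙ² + σ² = 1.1881·0.2116/3.7759 + 0.2116 = σ²·(σ₀² + 3.7759)/3.7759 = 0.2116·4.964/3.7759 = 0.278181; SD = √(0.2116·4.964/3.7759) = 0.5274.

0.5274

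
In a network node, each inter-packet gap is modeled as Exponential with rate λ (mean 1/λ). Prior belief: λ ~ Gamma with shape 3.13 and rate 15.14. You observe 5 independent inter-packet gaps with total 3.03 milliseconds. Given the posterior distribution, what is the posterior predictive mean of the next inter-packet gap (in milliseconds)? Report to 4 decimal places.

With a Gamma(shape α, rate β) prior on the exponential rate λ, the posterior after n observations with total T = Σxᵢ is Gamma(α+n, β+T).
Posterior: Gamma(3.13+5, 15.14+3.03) = Gamma(8.13, 18.17).
The predictive distribution for the next observation is Lomax; its mean is β/(α−1) = 18.17/7.13 = 2.5484.

2.5484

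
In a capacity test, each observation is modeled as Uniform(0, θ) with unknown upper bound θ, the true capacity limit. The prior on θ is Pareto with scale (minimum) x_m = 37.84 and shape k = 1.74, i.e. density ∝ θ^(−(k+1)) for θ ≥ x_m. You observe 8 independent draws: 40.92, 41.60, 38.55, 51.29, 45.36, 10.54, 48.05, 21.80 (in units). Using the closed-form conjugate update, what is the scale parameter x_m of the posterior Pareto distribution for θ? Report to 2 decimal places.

51.29

A Pareto(scale x_m, shape k) prior on the upper bound θ of Uniform(0, θ) is conjugate: posterior is Pareto(max(x_m, max xᵢ), k + n).
Sample maximum = 51.29; prior scale x_m = 37.84 → posterior scale = max = 51.29.
Posterior shape = 1.74 + 8 = 9.74.
Posterior scale x_m = 51.29.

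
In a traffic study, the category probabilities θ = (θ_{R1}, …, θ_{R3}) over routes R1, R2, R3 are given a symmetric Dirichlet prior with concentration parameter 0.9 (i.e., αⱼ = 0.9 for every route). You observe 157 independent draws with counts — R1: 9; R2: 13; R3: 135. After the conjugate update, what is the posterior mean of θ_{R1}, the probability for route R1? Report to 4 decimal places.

The Dirichlet prior is conjugate to the Multinomial likelihood: each posterior αⱼ = prior αⱼ + observed count nⱼ.
Posterior concentration: (9.9, 13.9, 135.9), total = 159.7.
E[θ_{R1}|data] = α_{R1}/Σα = 9.9/159.7 = 0.0620.

0.0620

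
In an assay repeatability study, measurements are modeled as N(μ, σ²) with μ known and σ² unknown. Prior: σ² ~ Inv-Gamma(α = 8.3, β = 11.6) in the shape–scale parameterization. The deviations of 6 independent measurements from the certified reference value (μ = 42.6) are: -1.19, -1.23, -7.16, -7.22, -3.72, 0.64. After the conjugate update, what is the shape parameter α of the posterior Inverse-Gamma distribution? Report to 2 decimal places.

With known mean μ and an Inverse-Gamma(α, β) prior on σ², the Normal likelihood is conjugate: posterior is Inv-Gamma(α + n/2, β + Σ(xᵢ−μ)²/2).
Σ(xᵢ−μ)² = (-1.19)² + (-1.23)² + (-7.16)² + (-7.22)² + (-3.72)² + (0.64)² = 120.5710.
Posterior: Inv-Gamma(8.3 + 6/2, 11.6 + 120.5710/2) = Inv-Gamma(11.30, 71.88550).
Posterior α = 11.30.

11.30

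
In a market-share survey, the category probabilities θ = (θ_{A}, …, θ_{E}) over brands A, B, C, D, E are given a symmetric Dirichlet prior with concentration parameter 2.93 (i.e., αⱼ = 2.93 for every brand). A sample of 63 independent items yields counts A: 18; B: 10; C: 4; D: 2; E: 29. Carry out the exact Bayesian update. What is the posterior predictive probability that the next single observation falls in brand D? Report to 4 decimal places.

The Dirichlet prior is conjugate to the Multinomial likelihood: each posterior αⱼ = prior αⱼ + observed count nⱼ.
Posterior concentration: (20.93, 12.93, 6.93, 4.93, 31.93), total = 77.65.
P(next = D | data) = α_{D}/Σα = 0.0635.

0.0635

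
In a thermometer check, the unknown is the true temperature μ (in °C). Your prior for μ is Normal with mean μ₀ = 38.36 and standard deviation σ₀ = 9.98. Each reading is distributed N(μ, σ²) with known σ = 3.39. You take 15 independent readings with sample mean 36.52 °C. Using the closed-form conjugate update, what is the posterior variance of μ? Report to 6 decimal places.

For Normal data with known variance σ², a Normal(μ₀, σ₀²) prior on μ is conjugate. Posterior precision = 1/σ₀² + n/σ²; posterior mean is the precision-weighted average of μ₀ and x̄.
σ₀² = 9.98² = 99.6004, σ² = 3.39² = 11.4921; σ² + n·σ₀² = 11.4921 + 15·99.6004 = 1505.4981.
Posterior precision = 1/σ₀² + n/σ² = 1/99.6004 + 15/11.4921 = (σ² + n·σ₀²)/(σ₀²σ²) = 1505.4981/(99.6004·11.4921); posterior variance σₙ² = σ₀²σ²/(σ² + n·σ₀²) = 99.6004·11.4921/1505.4981 = 0.760292.

0.760292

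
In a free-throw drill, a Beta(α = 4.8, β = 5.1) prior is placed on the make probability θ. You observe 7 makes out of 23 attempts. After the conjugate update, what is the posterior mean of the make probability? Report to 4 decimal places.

The Beta prior is conjugate to a Binomial/Bernoulli likelihood; the update adds successes to α and failures to β.
Posterior: Beta(α+k, β+n−k) = Beta(4.8+7, 5.1+16) = Beta(11.8, 21.1).
Posterior mean = α/(α+β) = 11.8/32.9 = 0.3587.

0.3587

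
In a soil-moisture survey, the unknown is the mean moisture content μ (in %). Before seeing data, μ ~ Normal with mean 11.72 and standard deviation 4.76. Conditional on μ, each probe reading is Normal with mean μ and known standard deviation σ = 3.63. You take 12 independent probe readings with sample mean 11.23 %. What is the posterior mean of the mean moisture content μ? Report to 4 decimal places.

For Normal data with known variance σ², a Normal(μ₀, σ₀²) prior on μ is conjugate. Posterior precision = 1/σ₀² + n/σ²; posterior mean is the precision-weighted average of μ₀ and x̄.
n·x̄ = 12·11.23 = 134.76.
σ₀² = 4.76² = 22.6576, σ² = 3.63² = 13.1769; σ² + n·σ₀² = 13.1769 + 12·22.6576 = 285.0681.
Posterior mean = (μ₀/σ₀² + n·x̄/σ²)/(1/σ₀² + n/σ²) = (σ²·μ₀ + σ₀²·n·x̄)/(σ² + n·σ₀²) = (13.1769·11.72 + 22.6576·134.76)/285.0681 = 3207.771444/285.0681 = 11.2526.

11.2526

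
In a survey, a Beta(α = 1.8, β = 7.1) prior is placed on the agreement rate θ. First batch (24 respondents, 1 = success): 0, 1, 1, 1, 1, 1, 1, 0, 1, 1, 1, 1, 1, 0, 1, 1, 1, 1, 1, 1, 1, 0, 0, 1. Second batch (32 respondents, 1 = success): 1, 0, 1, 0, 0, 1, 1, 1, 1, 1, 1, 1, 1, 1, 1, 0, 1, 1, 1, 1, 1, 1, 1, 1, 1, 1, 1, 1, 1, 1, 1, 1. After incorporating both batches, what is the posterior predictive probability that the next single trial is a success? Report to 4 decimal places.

0.7519

The Beta prior is conjugate to a Binomial/Bernoulli likelihood; the update adds successes to α and failures to β.
After batch 1: Beta(1.8+19, 7.1+5) = Beta(20.8, 12.1).
After batch 2: Beta(20.8+28, 12.1+4) = Beta(48.8, 16.1).
For a single future Bernoulli trial, P(success | data) = α/(α+β) = 0.7519.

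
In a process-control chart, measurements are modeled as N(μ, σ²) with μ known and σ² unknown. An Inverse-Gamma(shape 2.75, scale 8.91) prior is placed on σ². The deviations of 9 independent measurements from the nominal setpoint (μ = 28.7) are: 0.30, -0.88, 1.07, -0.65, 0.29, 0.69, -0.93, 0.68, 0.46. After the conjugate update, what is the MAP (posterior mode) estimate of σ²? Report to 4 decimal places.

With known mean μ and an Inverse-Gamma(α, β) prior on σ², the Normal likelihood is conjugate: posterior is Inv-Gamma(α + n/2, β + Σ(xᵢ−μ)²/2).
Σ(xᵢ−μ)² = (0.30)² + (-0.88)² + (1.07)² + (-0.65)² + (0.29)² + (0.69)² + (-0.93)² + (0.68)² + (0.46)² = 4.5309.
Posterior: Inv-Gamma(2.75 + 9/2, 8.91 + 4.5309/2) = Inv-Gamma(7.25, 11.17545).
Mode = β/(α+1) = 11.17545/8.25 = 1.3546.

1.3546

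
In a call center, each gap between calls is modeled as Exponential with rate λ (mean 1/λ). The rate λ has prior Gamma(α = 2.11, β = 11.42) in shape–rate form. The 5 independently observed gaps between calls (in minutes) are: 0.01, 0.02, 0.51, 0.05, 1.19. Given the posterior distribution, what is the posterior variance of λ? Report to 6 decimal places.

0.040806

With a Gamma(shape α, rate β) prior on the exponential rate λ, the posterior after n observations with total T = Σxᵢ is Gamma(α+n, β+T).
Sum of observations T = 1.78 minutes; n = 5.
Posterior: Gamma(2.11+5, 11.42+1.78) = Gamma(7.11, 13.20).
Var = α/β² = 0.040806.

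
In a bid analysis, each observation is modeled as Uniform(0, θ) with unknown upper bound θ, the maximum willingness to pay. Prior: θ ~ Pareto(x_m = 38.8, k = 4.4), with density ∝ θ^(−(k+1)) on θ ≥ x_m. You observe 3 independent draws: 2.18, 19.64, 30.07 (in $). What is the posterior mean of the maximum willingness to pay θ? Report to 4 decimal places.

44.8625

A Pareto(scale x_m, shape k) prior on the upper bound θ of Uniform(0, θ) is conjugate: posterior is Pareto(max(x_m, max xᵢ), k + n).
Sample maximum = 30.07; prior scale x_m = 38.8 → posterior scale = max = 38.80.
Posterior shape = 4.4 + 3 = 7.4.
E[θ|data] = k·x_m/(k−1) = 7.4·38.80/6.4 = 44.8625.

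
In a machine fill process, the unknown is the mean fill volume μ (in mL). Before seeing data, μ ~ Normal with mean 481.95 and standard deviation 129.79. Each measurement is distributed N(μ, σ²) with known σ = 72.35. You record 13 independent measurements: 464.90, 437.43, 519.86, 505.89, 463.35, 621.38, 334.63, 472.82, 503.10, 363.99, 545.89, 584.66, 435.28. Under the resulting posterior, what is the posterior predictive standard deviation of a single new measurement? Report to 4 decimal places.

75.0185

For Normal data with known variance σ², a Normal(μ₀, σ₀²) prior on μ is conjugate. Posterior precision = 1/σ₀² + n/σ²; posterior mean is the precision-weighted average of μ₀ and x̄.
σ₀² = 129.79² = 16845.4441, σ² = 72.35² = 5234.5225; σ² + n·σ₀² = 5234.5225 + 13·16845.4441 = 224225.2958.
Posterior precision = 1/σ₀² + n/σ² = 1/16845.4441 + 13/5234.5225 = (σ² + n·σ₀²)/(σ₀²σ²) = 224225.2958/(16845.4441·5234.5225); posterior variance σₙ² = σ₀²σ²/(σ² + n·σ₀²) = 16845.4441·5234.5225/224225.2958 = 393.255613.
Predictive variance for one new observation = σₙ² + σ² = 16845.4441·5234.5225/224225.2958 + 5234.5225 = σ²·(σ₀² + 224225.2958)/224225.2958 = 5234.5225·241070.7399/224225.2958 = 5627.778113; SD = √(5234.5225·241070.7399/224225.2958) = 75.0185.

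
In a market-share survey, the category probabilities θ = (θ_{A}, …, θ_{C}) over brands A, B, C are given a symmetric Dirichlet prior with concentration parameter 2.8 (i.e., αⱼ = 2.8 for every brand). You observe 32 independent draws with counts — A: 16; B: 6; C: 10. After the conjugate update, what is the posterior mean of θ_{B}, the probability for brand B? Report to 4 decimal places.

0.2178

The Dirichlet prior is conjugate to the Multinomial likelihood: each posterior αⱼ = prior αⱼ + observed count nⱼ.
Posterior concentration: (18.8, 8.8, 12.8), total = 40.4.
E[θ_{B}|data] = α_{B}/Σα = 8.8/40.4 = 0.2178.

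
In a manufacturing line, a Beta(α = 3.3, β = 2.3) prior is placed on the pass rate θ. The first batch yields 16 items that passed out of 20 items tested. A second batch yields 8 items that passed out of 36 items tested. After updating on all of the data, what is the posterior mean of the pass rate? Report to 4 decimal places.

0.4432

The Beta prior is conjugate to a Binomial/Bernoulli likelihood; the update adds successes to α and failures to β.
After batch 1: Beta(3.3+16, 2.3+4) = Beta(19.3, 6.3).
After batch 2: Beta(19.3+8, 6.3+28) = Beta(27.3, 34.3).
Posterior mean = α/(α+β) = 27.3/61.6 = 0.4432.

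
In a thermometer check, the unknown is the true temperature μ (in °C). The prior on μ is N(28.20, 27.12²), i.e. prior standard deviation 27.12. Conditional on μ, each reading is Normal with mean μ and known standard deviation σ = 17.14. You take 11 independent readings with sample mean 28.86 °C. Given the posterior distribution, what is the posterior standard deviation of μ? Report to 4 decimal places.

5.0766

For Normal data with known variance σ², a Normal(μ₀, σ₀²) prior on μ is conjugate. Posterior precision = 1/σ₀² + n/σ²; posterior mean is the precision-weighted average of μ₀ and x̄.
σ₀² = 27.12² = 735.4944, σ² = 17.14² = 293.7796; σ² + n·σ₀² = 293.7796 + 11·735.4944 = 8384.218.
Posterior precision = 1/σ₀² + n/σ² = 1/735.4944 + 11/293.7796 = (σ² + n·σ₀²)/(σ₀²σ²) = 8384.218/(735.4944·293.7796); posterior variance σₙ² = σ₀²σ²/(σ² + n·σ₀²) = 735.4944·293.7796/8384.218 = 25.771426.
Posterior SD = √σₙ² = √(735.4944·293.7796/8384.218) = 5.0766.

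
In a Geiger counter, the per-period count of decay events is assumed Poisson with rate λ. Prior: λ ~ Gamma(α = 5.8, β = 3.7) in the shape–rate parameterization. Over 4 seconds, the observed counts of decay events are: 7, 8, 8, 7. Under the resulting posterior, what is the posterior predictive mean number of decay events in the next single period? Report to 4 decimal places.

4.6494

With a Gamma(shape α, rate β) prior, the Poisson likelihood is conjugate: the posterior is Gamma(α + ΣXᵢ, β + n).
Sum of counts S = 30 over n = 4 seconds.
Posterior: Gamma(α+S, β+n) = Gamma(5.8+30, 3.7+4) = Gamma(35.8, 7.7).
The predictive distribution for one future period is NegBinom with mean α/β = 4.6494.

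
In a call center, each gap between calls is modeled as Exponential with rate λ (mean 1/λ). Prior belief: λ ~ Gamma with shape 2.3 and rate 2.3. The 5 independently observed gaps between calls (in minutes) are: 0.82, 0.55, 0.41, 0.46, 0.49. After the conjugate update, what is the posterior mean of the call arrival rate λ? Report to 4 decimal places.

1.4513

With a Gamma(shape α, rate β) prior on the exponential rate λ, the posterior after n observations with total T = Σxᵢ is Gamma(α+n, β+T).
Sum of observations T = 2.73 minutes; n = 5.
Posterior: Gamma(2.3+5, 2.3+2.73) = Gamma(7.3, 5.03).
Posterior mean of λ = α/β = 7.3/5.03 = 1.4513.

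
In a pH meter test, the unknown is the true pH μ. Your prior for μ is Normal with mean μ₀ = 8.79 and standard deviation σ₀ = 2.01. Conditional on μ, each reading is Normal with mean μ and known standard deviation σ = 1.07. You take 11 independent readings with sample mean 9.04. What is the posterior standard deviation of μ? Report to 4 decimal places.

For Normal data with known variance σ², a Normal(μ₀, σ₀²) prior on μ is conjugate. Posterior precision = 1/σ₀² + n/σ²; posterior mean is the precision-weighted average of μ₀ and x̄.
σ₀² = 2.01² = 4.0401, σ² = 1.07² = 1.1449; σ² + n·σ₀² = 1.1449 + 11·4.0401 = 45.586.
Posterior precision = 1/σ₀² + n/σ² = 1/4.0401 + 11/1.1449 = (σ² + n·σ₀²)/(σ₀²σ²) = 45.586/(4.0401·1.1449); posterior variance σₙ² = σ₀²σ²/(σ² + n·σ₀²) = 4.0401·1.1449/45.586 = 0.101468.
Posterior SD = √σₙ² = √(4.0401·1.1449/45.586) = 0.3185.

0.3185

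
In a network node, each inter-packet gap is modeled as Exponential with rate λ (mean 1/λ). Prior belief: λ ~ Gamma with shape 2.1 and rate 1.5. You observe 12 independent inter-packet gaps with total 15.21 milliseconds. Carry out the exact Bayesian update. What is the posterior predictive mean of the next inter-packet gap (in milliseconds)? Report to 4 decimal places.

With a Gamma(shape α, rate β) prior on the exponential rate λ, the posterior after n observations with total T = Σxᵢ is Gamma(α+n, β+T).
Posterior: Gamma(2.1+12, 1.5+15.21) = Gamma(14.1, 16.71).
The predictive distribution for the next observation is Lomax; its mean is β/(α−1) = 16.71/13.1 = 1.2756.

1.2756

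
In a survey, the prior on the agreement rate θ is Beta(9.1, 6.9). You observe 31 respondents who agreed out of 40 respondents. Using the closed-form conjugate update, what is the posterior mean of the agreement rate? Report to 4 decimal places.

The Beta prior is conjugate to a Binomial/Bernoulli likelihood; the update adds successes to α and failures to β.
Posterior: Beta(α+k, β+n−k) = Beta(9.1+31, 6.9+9) = Beta(40.1, 15.9).
Posterior mean = α/(α+β) = 40.1/56.0 = 0.7161.

0.7161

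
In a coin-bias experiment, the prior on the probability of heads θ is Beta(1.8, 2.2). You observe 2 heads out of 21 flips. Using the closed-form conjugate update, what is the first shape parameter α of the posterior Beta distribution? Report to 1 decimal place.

The Beta prior is conjugate to a Binomial/Bernoulli likelihood; the update adds successes to α and failures to β.
Posterior: Beta(α+k, β+n−k) = Beta(1.8+2, 2.2+19) = Beta(3.8, 21.2).
Posterior α = 3.8.

3.8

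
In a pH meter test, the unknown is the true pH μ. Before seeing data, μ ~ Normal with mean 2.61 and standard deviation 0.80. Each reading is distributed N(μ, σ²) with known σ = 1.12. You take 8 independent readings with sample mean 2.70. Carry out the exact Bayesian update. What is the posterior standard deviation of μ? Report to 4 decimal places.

0.3549

For Normal data with known variance σ², a Normal(μ₀, σ₀²) prior on μ is conjugate. Posterior precision = 1/σ₀² + n/σ²; posterior mean is the precision-weighted average of μ₀ and x̄.
σ₀² = 0.80² = 0.64, σ² = 1.12² = 1.2544; σ² + n·σ₀² = 1.2544 + 8·0.64 = 6.3744.
Posterior precision = 1/σ₀² + n/σ² = 1/0.64 + 8/1.2544 = (σ² + n·σ₀²)/(σ₀²σ²) = 6.3744/(0.64·1.2544); posterior variance σₙ² = σ₀²σ²/(σ² + n·σ₀²) = 0.64·1.2544/6.3744 = 0.125944.
Posterior SD = √σₙ² = √(0.64·1.2544/6.3744) = 0.3549.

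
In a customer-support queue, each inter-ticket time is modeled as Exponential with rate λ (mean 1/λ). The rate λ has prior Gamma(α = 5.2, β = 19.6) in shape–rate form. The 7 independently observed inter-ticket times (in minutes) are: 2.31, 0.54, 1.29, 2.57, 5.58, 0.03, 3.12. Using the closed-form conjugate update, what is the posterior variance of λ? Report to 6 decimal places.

With a Gamma(shape α, rate β) prior on the exponential rate λ, the posterior after n observations with total T = Σxᵢ is Gamma(α+n, β+T).
Sum of observations T = 15.44 minutes; n = 7.
Posterior: Gamma(5.2+7, 19.6+15.44) = Gamma(12.2, 35.04).
Var = α/β² = 0.009936.

0.009936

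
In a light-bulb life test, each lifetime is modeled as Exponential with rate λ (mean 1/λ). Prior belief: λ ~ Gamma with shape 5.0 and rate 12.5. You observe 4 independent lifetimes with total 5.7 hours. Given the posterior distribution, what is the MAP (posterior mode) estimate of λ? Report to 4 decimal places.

0.4396

With a Gamma(shape α, rate β) prior on the exponential rate λ, the posterior after n observations with total T = Σxᵢ is Gamma(α+n, β+T).
Posterior: Gamma(5.0+4, 12.5+5.7) = Gamma(9.0, 18.2).
Mode = (α−1)/β = 0.4396.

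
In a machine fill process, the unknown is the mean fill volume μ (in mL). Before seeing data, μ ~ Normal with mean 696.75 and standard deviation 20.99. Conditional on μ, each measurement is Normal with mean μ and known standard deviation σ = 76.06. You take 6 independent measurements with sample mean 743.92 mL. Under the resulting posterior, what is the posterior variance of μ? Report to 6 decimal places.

302.400050

For Normal data with known variance σ², a Normal(μ₀, σ₀²) prior on μ is conjugate. Posterior precision = 1/σ₀² + n/σ²; posterior mean is the precision-weighted average of μ₀ and x̄.
σ₀² = 20.99² = 440.5801, σ² = 76.06² = 5785.1236; σ² + n·σ₀² = 5785.1236 + 6·440.5801 = 8428.6042.
Posterior precision = 1/σ₀² + n/σ² = 1/440.5801 + 6/5785.1236 = (σ² + n·σ₀²)/(σ₀²σ²) = 8428.6042/(440.5801·5785.1236); posterior variance σₙ² = σ₀²σ²/(σ² + n·σ₀²) = 440.5801·5785.1236/8428.6042 = 302.400050.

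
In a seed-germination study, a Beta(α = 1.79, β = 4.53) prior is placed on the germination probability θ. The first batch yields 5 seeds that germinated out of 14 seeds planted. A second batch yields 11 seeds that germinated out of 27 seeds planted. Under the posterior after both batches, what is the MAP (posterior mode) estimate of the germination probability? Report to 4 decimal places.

The Beta prior is conjugate to a Binomial/Bernoulli likelihood; the update adds successes to α and failures to β.
After batch 1: Beta(1.79+5, 4.53+9) = Beta(6.79, 13.53).
After batch 2: Beta(6.79+11, 13.53+16) = Beta(17.79, 29.53).
Mode of Beta(a,b) for a,b>1 is (a−1)/(a+b−2) = 16.79/45.32 = 0.3705.

0.3705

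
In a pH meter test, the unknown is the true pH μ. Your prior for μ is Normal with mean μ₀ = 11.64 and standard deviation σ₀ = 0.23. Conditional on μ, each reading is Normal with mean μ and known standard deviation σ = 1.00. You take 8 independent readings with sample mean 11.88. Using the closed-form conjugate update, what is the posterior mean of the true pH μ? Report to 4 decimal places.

For Normal data with known variance σ², a Normal(μ₀, σ₀²) prior on μ is conjugate. Posterior precision = 1/σ₀² + n/σ²; posterior mean is the precision-weighted average of μ₀ and x̄.
n·x̄ = 8·11.88 = 95.04.
σ₀² = 0.23² = 0.0529, σ² = 1.00² = 1; σ² + n·σ₀² = 1 + 8·0.0529 = 1.4232.
Posterior mean = (μ₀/σ₀² + n·x̄/σ²)/(1/σ₀² + n/σ²) = (σ²·μ₀ + σ₀²·n·x̄)/(σ² + n·σ₀²) = (1·11.64 + 0.0529·95.04)/1.4232 = 16.667616/1.4232 = 11.7114.

11.7114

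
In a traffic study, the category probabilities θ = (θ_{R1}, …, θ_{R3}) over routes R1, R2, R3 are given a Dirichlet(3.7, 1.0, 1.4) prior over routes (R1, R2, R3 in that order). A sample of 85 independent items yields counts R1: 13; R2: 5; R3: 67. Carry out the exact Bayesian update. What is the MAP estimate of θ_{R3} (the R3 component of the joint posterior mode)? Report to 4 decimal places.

The Dirichlet prior is conjugate to the Multinomial likelihood: each posterior αⱼ = prior αⱼ + observed count nⱼ.
Posterior concentration: (16.7, 6.0, 68.4), total = 91.1.
Joint mode component: (α_{R3}−1)/(Σα−K) = 67.4/88.1 = 0.7650.

0.7650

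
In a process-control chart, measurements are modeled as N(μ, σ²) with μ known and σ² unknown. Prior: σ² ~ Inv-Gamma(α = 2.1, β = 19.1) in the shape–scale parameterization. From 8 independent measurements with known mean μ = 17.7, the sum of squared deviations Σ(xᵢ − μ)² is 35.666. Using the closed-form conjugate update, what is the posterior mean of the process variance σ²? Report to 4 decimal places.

With known mean μ and an Inverse-Gamma(α, β) prior on σ², the Normal likelihood is conjugate: posterior is Inv-Gamma(α + n/2, β + Σ(xᵢ−μ)²/2).
Posterior: Inv-Gamma(2.1 + 8/2, 19.1 + 35.666/2) = Inv-Gamma(6.10, 36.9330).
E[σ²|data] = β/(α−1) = 36.9330/5.10 = 7.2418.

7.2418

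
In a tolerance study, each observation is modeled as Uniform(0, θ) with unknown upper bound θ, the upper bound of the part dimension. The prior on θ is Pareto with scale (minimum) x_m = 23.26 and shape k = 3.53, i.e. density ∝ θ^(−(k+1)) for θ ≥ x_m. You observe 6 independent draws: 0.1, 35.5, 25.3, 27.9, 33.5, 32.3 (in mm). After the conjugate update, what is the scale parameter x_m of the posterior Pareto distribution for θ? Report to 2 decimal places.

A Pareto(scale x_m, shape k) prior on the upper bound θ of Uniform(0, θ) is conjugate: posterior is Pareto(max(x_m, max xᵢ), k + n).
Sample maximum = 35.5; prior scale x_m = 23.26 → posterior scale = max = 35.50.
Posterior shape = 3.53 + 6 = 9.53.
Posterior scale x_m = 35.50.

35.50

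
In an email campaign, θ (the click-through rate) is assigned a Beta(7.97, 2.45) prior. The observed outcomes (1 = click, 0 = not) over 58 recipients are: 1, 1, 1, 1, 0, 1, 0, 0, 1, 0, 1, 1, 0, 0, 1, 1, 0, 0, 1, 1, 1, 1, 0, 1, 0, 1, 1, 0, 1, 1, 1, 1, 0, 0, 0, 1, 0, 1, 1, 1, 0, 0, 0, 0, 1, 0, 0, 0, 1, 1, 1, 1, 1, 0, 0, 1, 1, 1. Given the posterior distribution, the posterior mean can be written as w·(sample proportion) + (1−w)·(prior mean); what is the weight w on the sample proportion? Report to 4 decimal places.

0.8477

The Beta prior is conjugate to a Binomial/Bernoulli likelihood; the update adds successes to α and failures to β.
Posterior mean = (α₀+k)/(α₀+β₀+n) = [n/(α₀+β₀+n)]·(k/n) + [(α₀+β₀)/(α₀+β₀+n)]·α₀/(α₀+β₀), so only n and the prior enter the weight.
The weight on the data is w = n/(α₀+β₀+n) = 58/(7.97+2.45+58) = 58/68.42 = 0.8477.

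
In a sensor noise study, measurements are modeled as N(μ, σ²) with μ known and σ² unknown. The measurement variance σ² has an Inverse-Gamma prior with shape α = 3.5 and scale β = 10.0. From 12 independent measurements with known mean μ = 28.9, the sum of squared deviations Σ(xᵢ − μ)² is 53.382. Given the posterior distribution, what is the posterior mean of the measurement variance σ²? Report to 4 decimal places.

4.3166

With known mean μ and an Inverse-Gamma(α, β) prior on σ², the Normal likelihood is conjugate: posterior is Inv-Gamma(α + n/2, β + Σ(xᵢ−μ)²/2).
Posterior: Inv-Gamma(3.5 + 12/2, 10.0 + 53.382/2) = Inv-Gamma(9.50, 36.6910).
E[σ²|data] = β/(α−1) = 36.6910/8.50 = 4.3166.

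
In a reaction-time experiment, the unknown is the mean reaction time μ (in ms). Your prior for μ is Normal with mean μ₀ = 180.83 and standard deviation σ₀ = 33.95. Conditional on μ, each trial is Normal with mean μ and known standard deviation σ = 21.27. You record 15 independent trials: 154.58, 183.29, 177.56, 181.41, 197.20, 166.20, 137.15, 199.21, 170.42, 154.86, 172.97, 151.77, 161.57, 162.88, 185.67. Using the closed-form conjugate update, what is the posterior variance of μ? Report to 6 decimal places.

29.391748

For Normal data with known variance σ², a Normal(μ₀, σ₀²) prior on μ is conjugate. Posterior precision = 1/σ₀² + n/σ²; posterior mean is the precision-weighted average of μ₀ and x̄.
σ₀² = 33.95² = 1152.6025, σ² = 21.27² = 452.4129; σ² + n·σ₀² = 452.4129 + 15·1152.6025 = 17741.4504.
Posterior precision = 1/σ₀² + n/σ² = 1/1152.6025 + 15/452.4129 = (σ² + n·σ₀²)/(σ₀²σ²) = 17741.4504/(1152.6025·452.4129); posterior variance σₙ² = σ₀²σ²/(σ² + n·σ₀²) = 1152.6025·452.4129/17741.4504 = 29.391748.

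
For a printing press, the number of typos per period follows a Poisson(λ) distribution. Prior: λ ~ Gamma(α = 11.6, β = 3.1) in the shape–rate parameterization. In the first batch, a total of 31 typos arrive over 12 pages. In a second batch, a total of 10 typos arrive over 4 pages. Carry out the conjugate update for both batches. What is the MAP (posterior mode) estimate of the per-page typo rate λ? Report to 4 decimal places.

2.7016

With a Gamma(shape α, rate β) prior, the Poisson likelihood is conjugate: the posterior is Gamma(α + ΣXᵢ, β + n).
After batch 1: Gamma(α+S, β+n) = Gamma(11.6+31, 3.1+12) = Gamma(42.6, 15.1).
After batch 2: Gamma(α+S, β+n) = Gamma(42.6+10, 15.1+4) = Gamma(52.6, 19.1).
Mode of Gamma(α,β) for α≥1 is (α−1)/β = 51.6/19.1 = 2.7016.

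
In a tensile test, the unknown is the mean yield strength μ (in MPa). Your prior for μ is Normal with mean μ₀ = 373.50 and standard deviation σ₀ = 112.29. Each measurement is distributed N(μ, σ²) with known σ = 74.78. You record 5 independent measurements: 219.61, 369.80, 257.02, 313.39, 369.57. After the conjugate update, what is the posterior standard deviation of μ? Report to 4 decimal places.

32.0514

For Normal data with known variance σ², a Normal(μ₀, σ₀²) prior on μ is conjugate. Posterior precision = 1/σ₀² + n/σ²; posterior mean is the precision-weighted average of μ₀ and x̄.
σ₀² = 112.29² = 12609.0441, σ² = 74.78² = 5592.0484; σ² + n·σ₀² = 5592.0484 + 5·12609.0441 = 68637.2689.
Posterior precision = 1/σ₀² + n/σ² = 1/12609.0441 + 5/5592.0484 = (σ² + n·σ₀²)/(σ₀²σ²) = 68637.2689/(12609.0441·5592.0484); posterior variance σₙ² = σ₀²σ²/(σ² + n·σ₀²) = 12609.0441·5592.0484/68637.2689 = 1027.290072.
Posterior SD = √σₙ² = √(12609.0441·5592.0484/68637.2689) = 32.0514.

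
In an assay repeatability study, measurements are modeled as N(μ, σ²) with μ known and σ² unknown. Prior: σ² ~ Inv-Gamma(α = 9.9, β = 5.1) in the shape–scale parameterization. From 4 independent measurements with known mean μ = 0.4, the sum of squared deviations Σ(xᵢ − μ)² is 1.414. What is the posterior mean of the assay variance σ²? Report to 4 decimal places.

0.5328

With known mean μ and an Inverse-Gamma(α, β) prior on σ², the Normal likelihood is conjugate: posterior is Inv-Gamma(α + n/2, β + Σ(xᵢ−μ)²/2).
Posterior: Inv-Gamma(9.9 + 4/2, 5.1 + 1.414/2) = Inv-Gamma(11.90, 5.8070).
E[σ²|data] = β/(α−1) = 5.8070/10.90 = 0.5328.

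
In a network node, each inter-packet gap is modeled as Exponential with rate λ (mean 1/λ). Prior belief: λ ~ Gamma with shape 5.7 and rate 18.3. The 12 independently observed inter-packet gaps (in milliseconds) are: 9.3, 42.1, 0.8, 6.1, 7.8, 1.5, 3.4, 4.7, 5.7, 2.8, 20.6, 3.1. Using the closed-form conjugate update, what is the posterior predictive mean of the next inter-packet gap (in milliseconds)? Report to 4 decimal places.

With a Gamma(shape α, rate β) prior on the exponential rate λ, the posterior after n observations with total T = Σxᵢ is Gamma(α+n, β+T).
Sum of observations T = 107.9 milliseconds; n = 12.
Posterior: Gamma(5.7+12, 18.3+107.9) = Gamma(17.7, 126.2).
The predictive distribution for the next observation is Lomax; its mean is β/(α−1) = 126.2/16.7 = 7.5569.

7.5569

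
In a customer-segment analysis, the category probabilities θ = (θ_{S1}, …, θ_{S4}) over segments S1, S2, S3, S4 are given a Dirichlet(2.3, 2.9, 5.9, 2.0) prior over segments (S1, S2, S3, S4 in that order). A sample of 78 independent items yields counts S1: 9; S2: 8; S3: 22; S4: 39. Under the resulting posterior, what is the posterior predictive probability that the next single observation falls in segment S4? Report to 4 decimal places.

0.4501

The Dirichlet prior is conjugate to the Multinomial likelihood: each posterior αⱼ = prior αⱼ + observed count nⱼ.
Posterior concentration: (11.3, 10.9, 27.9, 41.0), total = 91.1.
P(next = S4 | data) = α_{S4}/Σα = 0.4501.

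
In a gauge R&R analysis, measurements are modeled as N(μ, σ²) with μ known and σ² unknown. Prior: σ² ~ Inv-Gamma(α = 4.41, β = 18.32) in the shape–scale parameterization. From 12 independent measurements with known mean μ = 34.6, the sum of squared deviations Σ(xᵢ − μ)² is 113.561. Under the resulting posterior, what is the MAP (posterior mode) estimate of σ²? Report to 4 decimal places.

6.5820

With known mean μ and an Inverse-Gamma(α, β) prior on σ², the Normal likelihood is conjugate: posterior is Inv-Gamma(α + n/2, β + Σ(xᵢ−μ)²/2).
Posterior: Inv-Gamma(4.41 + 12/2, 18.32 + 113.561/2) = Inv-Gamma(10.41, 75.1005).
Mode = β/(α+1) = 75.1005/11.41 = 6.5820.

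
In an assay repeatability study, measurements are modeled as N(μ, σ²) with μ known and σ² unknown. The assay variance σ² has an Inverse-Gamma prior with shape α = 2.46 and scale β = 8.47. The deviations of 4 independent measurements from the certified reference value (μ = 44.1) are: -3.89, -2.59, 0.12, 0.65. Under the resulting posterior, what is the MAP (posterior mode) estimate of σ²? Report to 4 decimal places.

With known mean μ and an Inverse-Gamma(α, β) prior on σ², the Normal likelihood is conjugate: posterior is Inv-Gamma(α + n/2, β + Σ(xᵢ−μ)²/2).
Σ(xᵢ−μ)² = (-3.89)² + (-2.59)² + (0.12)² + (0.65)² = 22.2771.
Posterior: Inv-Gamma(2.46 + 4/2, 8.47 + 22.2771/2) = Inv-Gamma(4.46, 19.60855).
Mode = β/(α+1) = 19.60855/5.46 = 3.5913.

3.5913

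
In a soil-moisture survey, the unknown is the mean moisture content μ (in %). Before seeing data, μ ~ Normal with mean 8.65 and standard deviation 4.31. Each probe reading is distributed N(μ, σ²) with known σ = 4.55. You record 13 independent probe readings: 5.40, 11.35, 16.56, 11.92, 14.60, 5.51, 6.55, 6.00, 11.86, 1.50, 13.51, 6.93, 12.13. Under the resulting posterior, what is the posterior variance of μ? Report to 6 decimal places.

1.466757

For Normal data with known variance σ², a Normal(μ₀, σ₀²) prior on μ is conjugate. Posterior precision = 1/σ₀² + n/σ²; posterior mean is the precision-weighted average of μ₀ and x̄.
σ₀² = 4.31² = 18.5761, σ² = 4.55² = 20.7025; σ² + n·σ₀² = 20.7025 + 13·18.5761 = 262.1918.
Posterior precision = 1/σ₀² + n/σ² = 1/18.5761 + 13/20.7025 = (σ² + n·σ₀²)/(σ₀²σ²) = 262.1918/(18.5761·20.7025); posterior variance σₙ² = σ₀²σ²/(σ² + n·σ₀²) = 18.5761·20.7025/262.1918 = 1.466757.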